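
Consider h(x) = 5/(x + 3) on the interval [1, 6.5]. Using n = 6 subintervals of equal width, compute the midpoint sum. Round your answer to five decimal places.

Δx = (6.5 − 1)/6 = 11/12.
Midpoints: 35/24, 2.375, 79/24, 101/24, 5.125, 145/24.
h(35/24) = 120/107, h(2.375) = 40/43, h(79/24) = 120/151, h(101/24) = 120/173, h(5.125) = 8/13, h(145/24) = 120/217.
Sum = Δx · [h(35/24) + h(2.375) + h(79/24) + ...].
Sum ≈ 4.31608.

4.31608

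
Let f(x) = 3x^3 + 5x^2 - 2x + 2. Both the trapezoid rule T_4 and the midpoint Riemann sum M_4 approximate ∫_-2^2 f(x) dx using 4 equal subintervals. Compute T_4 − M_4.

T_4 = 38.
M_4 = 33.
T_4 − M_4 = 5.

5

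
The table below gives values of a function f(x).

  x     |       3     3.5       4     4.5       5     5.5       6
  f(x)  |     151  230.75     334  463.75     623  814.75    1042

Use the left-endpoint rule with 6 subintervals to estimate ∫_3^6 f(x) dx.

Δx = 0.5.
Sum = 0.5·[151 + 230.75 + 334 + 463.75 + 623 + 814.75] = 1308.625.

1308.625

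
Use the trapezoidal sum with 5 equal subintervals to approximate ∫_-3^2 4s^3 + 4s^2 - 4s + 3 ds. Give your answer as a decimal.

Δs = (2 − (-3))/5 = 1.
f(-3) = -57, f(-2) = -5, f(-1) = 7, f(0) = 3, f(1) = 7, f(2) = 43.
T_5 = (Δs/2)·[f(s_0) + 2f(s_1) + ... + 2f(s_{4}) + f(s_5)].
Sum = 5.

5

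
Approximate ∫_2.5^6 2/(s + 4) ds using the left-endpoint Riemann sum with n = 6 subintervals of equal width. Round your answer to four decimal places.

Δs = (6 − 2.5)/6 = 7/12.
Left endpoints: 2.5, 37/12, 11/3, 4.25, 29/6, 65/12.
f(2.5) = 4/13, f(37/12) = 24/85, f(11/3) = 6/23, f(4.25) = 8/33, f(29/6) = 12/53, f(65/12) = 24/113.
Sum = Δs · [f(2.5) + f(37/12) + f(11/3) + ...].
Sum ≈ 0.8938.

0.8938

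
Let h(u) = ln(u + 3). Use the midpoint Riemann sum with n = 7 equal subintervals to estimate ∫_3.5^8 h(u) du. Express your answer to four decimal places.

Δu = (8 − 3.5)/7 = 9/14.
Midpoints: 107/28, 125/28, 143/28, 5.75, 179/28, 197/28, 215/28.
h(107/28) ≈ 1.9201, h(125/28) ≈ 2.0101, h(143/28) ≈ 2.0927, h(5.75) ≈ 2.1691, h(179/28) ≈ 2.2399, h(197/28) ≈ 2.3062, h(215/28) ≈ 2.3682.
Sum = Δu · [h(107/28) + h(125/28) + h(143/28) + ...].
Sum ≈ 9.7112.

9.7112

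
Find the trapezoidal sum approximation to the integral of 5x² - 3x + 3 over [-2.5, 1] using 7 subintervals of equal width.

46.8125

Δx = (1 − (-2.5))/7 = 0.5.
f(-2.5) = 41.75, f(-2) = 29, f(-1.5) = 18.75, f(-1) = 11, f(-0.5) = 5.75, f(0) = 3, f(0.5) = 2.75, f(1) = 5.
T_7 = (Δx/2)·[f(x_0) + 2f(x_1) + ... + 2f(x_{6}) + f(x_7)].
Sum = 46.8125.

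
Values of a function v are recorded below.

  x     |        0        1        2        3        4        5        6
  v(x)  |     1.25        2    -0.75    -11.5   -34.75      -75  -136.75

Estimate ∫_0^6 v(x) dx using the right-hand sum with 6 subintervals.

-256.75

Δx = 1.
Sum = 1·[2 + (-0.75) + (-11.5) + (-34.75) + (-75) + (-136.75)] = -256.75.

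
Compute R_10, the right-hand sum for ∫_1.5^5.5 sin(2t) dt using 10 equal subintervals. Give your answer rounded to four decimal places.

-0.6986

Δt = (5.5 − 1.5)/10 = 0.4.
Right endpoints: 1.9, 2.3, 2.7, 3.1, 3.5, 3.9, 4.3, 4.7, 5.1, 5.5.
f(1.9) ≈ -0.6119, f(2.3) ≈ -0.9937, f(2.7) ≈ -0.7728, f(3.1) ≈ -0.0831, f(3.5) ≈ 0.6570, f(3.9) ≈ 0.9985, f(4.3) ≈ 0.7344, f(4.7) ≈ 0.0248, f(5.1) ≈ -0.6999, f(5.5) ≈ -1.0000.
Sum = Δt · [f(1.9) + f(2.3) + f(2.7) + ...].
Sum ≈ -0.6986.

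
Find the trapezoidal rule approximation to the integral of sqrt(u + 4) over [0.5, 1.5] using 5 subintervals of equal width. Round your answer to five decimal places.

2.23506

Δu = (1.5 − 0.5)/5 = 0.2.
f(0.5) ≈ 2.12132, f(0.7) ≈ 2.16795, f(0.9) ≈ 2.21359, f(1.1) ≈ 2.25832, f(1.3) ≈ 2.30217, f(1.5) ≈ 2.34521.
T_5 = (Δu/2)·[f(u_0) + 2f(u_1) + ... + 2f(u_{4}) + f(u_5)].
Sum ≈ 2.23506.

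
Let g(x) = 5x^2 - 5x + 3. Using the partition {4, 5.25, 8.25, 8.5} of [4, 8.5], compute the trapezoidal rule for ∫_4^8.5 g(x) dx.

813.890625

Subinterval widths: 1.25, 3, 0.25.
g(4) = 63, g(5.25) = 114.5625, g(8.25) = 302.0625, g(8.5) = 321.75.
On each subinterval the trapezoid contributes (Δx_i/2)·[g(x_{i-1}) + g(x_i)].
Sum = 813.890625.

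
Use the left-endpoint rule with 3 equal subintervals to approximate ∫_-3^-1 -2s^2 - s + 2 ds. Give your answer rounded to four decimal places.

Δs = (-1 − (-3))/3 = 2/3.
Left endpoints: -3, -7/3, -5/3.
f(-3) = -13, f(-7/3) = -59/9, f(-5/3) = -17/9.
Sum = Δs · [f(-3) + f(-7/3) + f(-5/3)].
Sum ≈ -14.2963.

-14.2963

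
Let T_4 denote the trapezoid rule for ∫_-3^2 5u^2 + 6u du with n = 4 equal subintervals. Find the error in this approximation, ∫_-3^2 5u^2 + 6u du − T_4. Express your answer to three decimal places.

Exact integral: ∫_-3^2 f(u) du ≈ 43.33333.
T_4 = 49.84375.
Error ≈ 43.33333 − 49.84375 ≈ -6.510.

-6.510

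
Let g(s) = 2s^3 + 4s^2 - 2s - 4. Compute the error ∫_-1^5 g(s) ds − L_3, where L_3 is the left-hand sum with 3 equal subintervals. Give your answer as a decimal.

272

Exact integral: ∫_-1^5 g(s) ds = 432.
L_3 = 160.
Error = 432 − 160 = 272.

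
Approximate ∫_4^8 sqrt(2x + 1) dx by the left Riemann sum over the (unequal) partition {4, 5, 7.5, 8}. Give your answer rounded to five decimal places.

13.29156

Subinterval widths: 1, 2.5, 0.5.
Left endpoints: 4, 5, 7.5.
f(4) ≈ 3.00000, f(5) ≈ 3.31662, f(7.5) ≈ 4.00000.
Sum = Σ Δx_i · f(x_i).
Sum ≈ 13.29156.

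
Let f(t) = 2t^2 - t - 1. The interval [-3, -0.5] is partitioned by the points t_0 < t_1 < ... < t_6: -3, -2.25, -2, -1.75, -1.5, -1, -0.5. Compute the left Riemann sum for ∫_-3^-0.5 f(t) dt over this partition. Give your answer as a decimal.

Subinterval widths: 0.75, 0.25, 0.25, 0.25, 0.5, 0.5.
Left endpoints: -3, -2.25, -2, -1.75, -1.5, -1.
f(-3) = 20, f(-2.25) = 11.375, f(-2) = 9, f(-1.75) = 6.875, f(-1.5) = 5, f(-1) = 2.
Sum = Σ Δt_i · f(t_i).
Sum = 25.3125.

25.3125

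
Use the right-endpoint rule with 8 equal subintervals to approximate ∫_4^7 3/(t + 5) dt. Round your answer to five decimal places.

0.84761

Δt = (7 − 4)/8 = 0.375.
Right endpoints: 4.375, 4.75, 5.125, 5.5, 5.875, 6.25, 6.625, 7.
f(4.375) = 0.32, f(4.75) = 4/13, f(5.125) = 8/27, f(5.5) = 2/7, f(5.875) = 8/29, f(6.25) = 4/15, f(6.625) = 8/31, f(7) = 0.25.
Sum = Δt · [f(4.375) + f(4.75) + f(5.125) + ...].
Sum ≈ 0.84761.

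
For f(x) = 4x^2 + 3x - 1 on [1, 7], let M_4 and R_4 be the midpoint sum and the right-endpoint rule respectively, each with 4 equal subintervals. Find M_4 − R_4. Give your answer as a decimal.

M_4 = 517.5.
R_4 = 688.5.
M_4 − R_4 = -171.

-171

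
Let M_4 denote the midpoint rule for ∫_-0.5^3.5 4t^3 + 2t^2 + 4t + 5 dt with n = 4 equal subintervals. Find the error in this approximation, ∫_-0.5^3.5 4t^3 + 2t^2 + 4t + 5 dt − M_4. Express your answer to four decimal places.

Exact integral: ∫_-0.5^3.5 f(t) dt ≈ 222.666667.
M_4 = 216.
Error ≈ 222.666667 − 216 ≈ 6.6667.

6.6667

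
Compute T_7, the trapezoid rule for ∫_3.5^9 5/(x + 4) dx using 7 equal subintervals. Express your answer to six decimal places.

2.753278

Δx = (9 − 3.5)/7 = 11/14.
f(3.5) = 2/3, f(30/7) = 35/58, f(71/14) = 70/127, f(41/7) = 35/69, f(93/14) = 70/149, f(52/7) = 0.4375, f(115/14) = 70/171, f(9) = 5/13.
T_7 = (Δx/2)·[f(x_0) + 2f(x_1) + ... + 2f(x_{6}) + f(x_7)].
Sum ≈ 2.753278.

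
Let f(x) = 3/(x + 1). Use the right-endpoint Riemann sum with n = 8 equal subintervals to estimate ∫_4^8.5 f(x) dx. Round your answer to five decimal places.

Δx = (8.5 − 4)/8 = 0.5625.
Right endpoints: 4.5625, 5.125, 5.6875, 6.25, 6.8125, 7.375, 7.9375, 8.5.
f(4.5625) = 48/89, f(5.125) = 24/49, f(5.6875) = 48/107, f(6.25) = 12/29, f(6.8125) = 0.384, f(7.375) = 24/67, f(7.9375) = 48/143, f(8.5) = 6/19.
Sum = Δx · [f(4.5625) + f(5.125) + f(5.6875) + ...].
Sum ≈ 1.84791.

1.84791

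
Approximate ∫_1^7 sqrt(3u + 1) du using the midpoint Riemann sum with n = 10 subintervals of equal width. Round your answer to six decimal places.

Δu = (7 − 1)/10 = 0.6.
Midpoints: 1.3, 1.9, 2.5, 3.1, 3.7, 4.3, 4.9, 5.5, 6.1, 6.7.
f(1.3) ≈ 2.213594, f(1.9) ≈ 2.588436, f(2.5) ≈ 2.915476, f(3.1) ≈ 3.209361, f(3.7) ≈ 3.478505, f(4.3) ≈ 3.728270, f(4.9) ≈ 3.962323, f(5.5) ≈ 4.183300, f(6.1) ≈ 4.393177, f(6.7) ≈ 4.593474.
Sum = Δu · [f(1.3) + f(1.9) + f(2.5) + ...].
Sum ≈ 21.159550.

21.159550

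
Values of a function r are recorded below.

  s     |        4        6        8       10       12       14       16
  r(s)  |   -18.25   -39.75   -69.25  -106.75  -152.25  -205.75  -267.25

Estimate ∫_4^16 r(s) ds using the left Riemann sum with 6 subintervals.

Δs = 2.
Sum = 2·[(-18.25) + (-39.75) + (-69.25) + (-106.75) + (-152.25) + (-205.75)] = -1184.

-1184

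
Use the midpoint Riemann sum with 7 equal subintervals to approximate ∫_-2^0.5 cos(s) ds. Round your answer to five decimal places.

Δs = (0.5 − (-2))/7 = 5/14.
Midpoints: -51/28, -41/28, -31/28, -0.75, -11/28, -1/28, 9/28.
f(-51/28) ≈ -0.24802, f(-41/28) ≈ 0.10631, f(-31/28) ≈ 0.44722, f(-0.75) ≈ 0.73169, f(-11/28) ≈ 0.92382, f(-1/28) ≈ 0.99936, f(9/28) ≈ 0.94879.
Sum = Δs · [f(-51/28) + f(-41/28) + f(-31/28) + ...].
Sum ≈ 1.39613.

1.39613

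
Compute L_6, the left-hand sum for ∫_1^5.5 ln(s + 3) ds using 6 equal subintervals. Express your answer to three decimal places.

7.857

Δs = (5.5 − 1)/6 = 0.75.
Left endpoints: 1, 1.75, 2.5, 3.25, 4, 4.75.
f(1) ≈ 1.386, f(1.75) ≈ 1.558, f(2.5) ≈ 1.705, f(3.25) ≈ 1.833, f(4) ≈ 1.946, f(4.75) ≈ 2.048.
Sum = Δs · [f(1) + f(1.75) + f(2.5) + ...].
Sum ≈ 7.857.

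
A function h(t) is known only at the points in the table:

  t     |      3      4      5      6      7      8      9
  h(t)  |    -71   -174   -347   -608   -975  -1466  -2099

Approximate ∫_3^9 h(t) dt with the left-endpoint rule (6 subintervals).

-3641

Δt = 1.
Sum = 1·[(-71) + (-174) + (-347) + (-608) + (-975) + (-1466)] = -3641.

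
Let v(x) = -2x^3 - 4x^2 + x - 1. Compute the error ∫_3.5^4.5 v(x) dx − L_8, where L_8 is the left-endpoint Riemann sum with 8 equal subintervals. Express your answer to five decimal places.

-7.89583

Exact integral: ∫_3.5^4.5 v(x) dx ≈ -191.3333333.
L_8 = -183.4375.
Error ≈ -191.3333333 − (-183.4375) ≈ -7.89583.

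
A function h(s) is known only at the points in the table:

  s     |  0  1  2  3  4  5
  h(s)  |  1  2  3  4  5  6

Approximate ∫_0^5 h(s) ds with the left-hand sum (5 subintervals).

Δs = 1.
Sum = 1·[1 + 2 + 3 + 4 + 5] = 15.

15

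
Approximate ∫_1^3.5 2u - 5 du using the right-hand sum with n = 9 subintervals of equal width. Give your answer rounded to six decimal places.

-0.555556

Δu = (3.5 − 1)/9 = 5/18.
Right endpoints: 23/18, 14/9, 11/6, 19/9, 43/18, 8/3, 53/18, 29/9, 3.5.
f(23/18) = -22/9, f(14/9) = -17/9, f(11/6) = -4/3, f(19/9) = -7/9, f(43/18) = -2/9, f(8/3) = 1/3, f(53/18) = 8/9, f(29/9) = 13/9, f(3.5) = 2.
Sum = Δu · [f(23/18) + f(14/9) + f(11/6) + ...].
Sum ≈ -0.555556.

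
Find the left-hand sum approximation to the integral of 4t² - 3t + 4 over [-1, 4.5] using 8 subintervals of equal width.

96.89453125

Δt = (4.5 − (-1))/8 = 0.6875.
Left endpoints: -1, -0.3125, 0.375, 1.0625, 1.75, 2.4375, 3.125, 3.8125.
f(-1) = 11, f(-0.3125) = 5.328125, f(0.375) = 3.4375, f(1.0625) = 5.328125, f(1.75) = 11, f(2.4375) = 20.453125, f(3.125) = 33.6875, f(3.8125) = 50.703125.
Sum = Δt · [f(-1) + f(-0.3125) + f(0.375) + ...].
Sum = 96.89453125.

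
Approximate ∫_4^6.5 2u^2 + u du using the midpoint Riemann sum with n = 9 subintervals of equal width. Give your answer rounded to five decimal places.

Δu = (6.5 − 4)/9 = 5/18.
Midpoints: 149/36, 53/12, 169/36, 179/36, 5.25, 199/36, 209/36, 73/12, 229/36.
f(149/36) = 24883/648, f(53/12) = 3127/72, f(169/36) = 31603/648, f(179/36) = 35263/648, f(5.25) = 60.375, f(199/36) = 43183/648, f(209/36) = 47443/648, f(73/12) = 5767/72, f(229/36) = 56563/648.
Sum = Δu · [f(149/36) + f(53/12) + f(169/36) + ...].
Sum ≈ 153.50952.

153.50952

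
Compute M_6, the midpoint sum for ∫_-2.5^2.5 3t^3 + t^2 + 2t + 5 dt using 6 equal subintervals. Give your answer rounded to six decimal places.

35.127315

Δt = (2.5 − (-2.5))/6 = 5/6.
Midpoints: -25/12, -1.25, -5/12, 5/12, 1.25, 25/12.
f(-25/12) = -21.953125, f(-1.25) = -1.796875, f(-5/12) = 2375/576, f(5/12) = 1195/192, f(1.25) = 14.921875, f(25/12) = 23405/576.
Sum = Δt · [f(-25/12) + f(-1.25) + f(-5/12) + ...].
Sum ≈ 35.127315.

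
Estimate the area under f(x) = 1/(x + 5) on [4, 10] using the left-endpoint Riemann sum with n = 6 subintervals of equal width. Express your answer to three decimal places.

0.534

Δx = (10 − 4)/6 = 1.
Left endpoints: 4, 5, 6, 7, 8, 9.
f(4) = 1/9, f(5) = 0.1, f(6) = 1/11, f(7) = 1/12, f(8) = 1/13, f(9) = 1/14.
Sum = Δx · [f(4) + f(5) + f(6) + ...].
Sum ≈ 0.534.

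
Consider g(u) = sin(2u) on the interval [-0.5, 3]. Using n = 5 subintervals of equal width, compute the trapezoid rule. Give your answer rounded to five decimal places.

Δu = (3 − (-0.5))/5 = 0.7.
g(-0.5) ≈ -0.84147, g(0.2) ≈ 0.38942, g(0.9) ≈ 0.97385, g(1.6) ≈ -0.05837, g(2.3) ≈ -0.99369, g(3) ≈ -0.27942.
T_5 = (Δu/2)·[g(u_0) + 2g(u_1) + ... + 2g(u_{4}) + g(u_5)].
Sum ≈ -0.17447.

-0.17447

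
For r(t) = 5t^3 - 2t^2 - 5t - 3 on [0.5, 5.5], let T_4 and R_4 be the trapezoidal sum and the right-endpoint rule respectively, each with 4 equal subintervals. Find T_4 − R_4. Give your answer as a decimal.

-466.40625

T_4 = 998.90625.
R_4 = 1465.3125.
T_4 − R_4 = -466.40625.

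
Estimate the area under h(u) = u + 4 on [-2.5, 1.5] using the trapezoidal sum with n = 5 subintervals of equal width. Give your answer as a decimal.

Δu = (1.5 − (-2.5))/5 = 0.8.
h(-2.5) = 1.5, h(-1.7) = 2.3, h(-0.9) = 3.1, h(-0.1) = 3.9, h(0.7) = 4.7, h(1.5) = 5.5.
T_5 = (Δu/2)·[h(u_0) + 2h(u_1) + ... + 2h(u_{4}) + h(u_5)].
Sum = 14.

14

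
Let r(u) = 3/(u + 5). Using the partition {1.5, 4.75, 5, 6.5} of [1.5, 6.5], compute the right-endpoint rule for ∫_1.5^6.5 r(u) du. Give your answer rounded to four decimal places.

1.4663

Subinterval widths: 3.25, 0.25, 1.5.
Right endpoints: 4.75, 5, 6.5.
r(4.75) = 4/13, r(5) = 0.3, r(6.5) = 6/23.
Sum = Σ Δu_i · r(u_i).
Sum ≈ 1.4663.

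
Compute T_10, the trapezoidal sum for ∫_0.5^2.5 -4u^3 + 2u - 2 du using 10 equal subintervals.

Δu = (2.5 − 0.5)/10 = 0.2.
f(0.5) = -1.5, f(0.7) = -1.972, f(0.9) = -3.116, f(1.1) = -5.124, f(1.3) = -8.188, f(1.5) = -12.5, f(1.7) = -18.252, f(1.9) = -25.636, f(2.1) = -34.844, f(2.3) = -46.068, f(2.5) = -59.5.
T_10 = (Δu/2)·[f(u_0) + 2f(u_1) + ... + 2f(u_{9}) + f(u_10)].
Sum = -37.24.

-37.24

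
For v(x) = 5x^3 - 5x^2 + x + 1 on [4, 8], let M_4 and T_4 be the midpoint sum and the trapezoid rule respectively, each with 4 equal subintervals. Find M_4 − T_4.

M_4 = 4053.
T_4 = 4138.
M_4 − T_4 = -85.

-85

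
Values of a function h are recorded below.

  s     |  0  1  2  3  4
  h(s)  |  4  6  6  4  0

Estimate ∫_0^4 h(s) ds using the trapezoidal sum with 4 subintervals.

Δs = 1.
T_4 = (1/2)·[4 + 2·6 + 2·6 + 2·4 + 0] = 18.

18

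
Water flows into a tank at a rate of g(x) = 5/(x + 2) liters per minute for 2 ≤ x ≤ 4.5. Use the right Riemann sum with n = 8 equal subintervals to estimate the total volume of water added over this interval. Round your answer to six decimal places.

Δx = (4.5 − 2)/8 = 0.3125.
Right endpoints: 2.3125, 2.625, 2.9375, 3.25, 3.5625, 3.875, 4.1875, 4.5.
g(2.3125) = 80/69, g(2.625) = 40/37, g(2.9375) = 80/79, g(3.25) = 20/21, g(3.5625) = 80/89, g(3.875) = 40/47, g(4.1875) = 80/99, g(4.5) = 10/13.
Sum = Δx · [g(2.3125) + g(2.625) + g(2.9375) + ...].
Sum ≈ 2.353998.

2.353998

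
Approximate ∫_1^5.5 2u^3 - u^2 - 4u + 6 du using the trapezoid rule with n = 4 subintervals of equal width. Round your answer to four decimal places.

387.9668

Δu = (5.5 − 1)/4 = 1.125.
f(1) = 3, f(2.125) = 12.17578125, f(3.25) = 51.09375, f(4.375) = 136.83984375, f(5.5) = 286.5.
T_4 = (Δu/2)·[f(u_0) + 2f(u_1) + 2f(u_2) + 2f(u_3) + f(u_4)].
Sum ≈ 387.9668.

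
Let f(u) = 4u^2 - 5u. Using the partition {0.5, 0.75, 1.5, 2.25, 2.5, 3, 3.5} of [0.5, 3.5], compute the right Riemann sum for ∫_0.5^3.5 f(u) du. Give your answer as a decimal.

Subinterval widths: 0.25, 0.75, 0.75, 0.25, 0.5, 0.5.
Right endpoints: 0.75, 1.5, 2.25, 2.5, 3, 3.5.
f(0.75) = -1.5, f(1.5) = 1.5, f(2.25) = 9, f(2.5) = 12.5, f(3) = 21, f(3.5) = 31.5.
Sum = Σ Δu_i · f(u_i).
Sum = 36.875.

36.875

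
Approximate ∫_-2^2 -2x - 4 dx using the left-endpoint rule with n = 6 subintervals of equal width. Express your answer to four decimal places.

Δx = (2 − (-2))/6 = 2/3.
Left endpoints: -2, -4/3, -2/3, 0, 2/3, 4/3.
f(-2) = 0, f(-4/3) = -4/3, f(-2/3) = -8/3, f(0) = -4, f(2/3) = -16/3, f(4/3) = -20/3.
Sum = Δx · [f(-2) + f(-4/3) + f(-2/3) + ...].
Sum ≈ -13.3333.

-13.3333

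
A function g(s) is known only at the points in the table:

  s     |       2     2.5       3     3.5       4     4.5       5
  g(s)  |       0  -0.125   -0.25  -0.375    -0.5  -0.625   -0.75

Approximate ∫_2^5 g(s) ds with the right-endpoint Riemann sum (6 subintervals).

Δs = 0.5.
Sum = 0.5·[(-0.125) + (-0.25) + (-0.375) + (-0.5) + (-0.625) + (-0.75)] = -1.3125.

-1.3125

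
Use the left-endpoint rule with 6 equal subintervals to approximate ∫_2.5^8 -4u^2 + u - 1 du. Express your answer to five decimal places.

Δu = (8 − 2.5)/6 = 11/12.
Left endpoints: 2.5, 41/12, 13/3, 5.25, 37/6, 85/12.
f(2.5) = -23.5, f(41/12) = -797/18, f(13/3) = -646/9, f(5.25) = -106, f(37/6) = -2645/18, f(85/12) = -3503/18.
Sum = Δu · [f(2.5) + f(41/12) + f(13/3) + ...].
Sum ≈ -538.18519.

-538.18519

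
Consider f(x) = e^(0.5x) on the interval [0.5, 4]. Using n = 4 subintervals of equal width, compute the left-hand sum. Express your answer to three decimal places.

9.733

Δx = (4 − 0.5)/4 = 0.875.
Left endpoints: 0.5, 1.375, 2.25, 3.125.
f(0.5) ≈ 1.284, f(1.375) ≈ 1.989, f(2.25) ≈ 3.080, f(3.125) ≈ 4.771.
Sum = Δx · [f(0.5) + f(1.375) + f(2.25) + f(3.125)].
Sum ≈ 9.733.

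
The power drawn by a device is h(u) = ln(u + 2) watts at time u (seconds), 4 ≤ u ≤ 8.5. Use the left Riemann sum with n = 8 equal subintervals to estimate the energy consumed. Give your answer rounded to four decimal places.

9.2796

Δu = (8.5 − 4)/8 = 0.5625.
Left endpoints: 4, 4.5625, 5.125, 5.6875, 6.25, 6.8125, 7.375, 7.9375.
h(4) ≈ 1.7918, h(4.5625) ≈ 1.8814, h(5.125) ≈ 1.9636, h(5.6875) ≈ 2.0396, h(6.25) ≈ 2.1102, h(6.8125) ≈ 2.1762, h(7.375) ≈ 2.2380, h(7.9375) ≈ 2.2963.
Sum = Δu · [h(4) + h(4.5625) + h(5.125) + ...].
Sum ≈ 9.2796.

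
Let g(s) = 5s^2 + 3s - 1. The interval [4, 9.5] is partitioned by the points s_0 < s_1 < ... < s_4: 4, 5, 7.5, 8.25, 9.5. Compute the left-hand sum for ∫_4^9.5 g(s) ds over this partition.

1120.640625

Subinterval widths: 1, 2.5, 0.75, 1.25.
Left endpoints: 4, 5, 7.5, 8.25.
g(4) = 91, g(5) = 139, g(7.5) = 302.75, g(8.25) = 364.0625.
Sum = Σ Δs_i · g(s_i).
Sum = 1120.640625.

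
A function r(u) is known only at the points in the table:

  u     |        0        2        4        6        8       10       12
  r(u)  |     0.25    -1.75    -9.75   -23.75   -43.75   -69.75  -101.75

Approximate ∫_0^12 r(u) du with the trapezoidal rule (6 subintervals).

-399

Δu = 2.
T_6 = (2/2)·[0.25 + 2·(-1.75) + 2·(-9.75) + 2·(-23.75) + 2·(-43.75) + 2·(-69.75) + (-101.75)] = -399.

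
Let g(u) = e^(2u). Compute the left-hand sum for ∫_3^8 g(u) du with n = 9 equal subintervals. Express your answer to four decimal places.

Δu = (8 − 3)/9 = 5/9.
Left endpoints: 3, 32/9, 37/9, 14/3, 47/9, 52/9, 19/3, 62/9, 67/9.
g(3) ≈ 403.4288, g(32/9) ≈ 1225.5085, g(37/9) ≈ 3722.7660, g(14/3) ≈ 11308.7646, g(47/9) ≈ 34352.9936, g(52/9) ≈ 104355.1804, g(19/3) ≈ 317003.0476, g(62/9) ≈ 962970.2312, g(67/9) ≈ 2925245.2722.
Sum = Δu · [g(3) + g(32/9) + g(37/9) + ...].
Sum ≈ 2422548.4405.

2422548.4405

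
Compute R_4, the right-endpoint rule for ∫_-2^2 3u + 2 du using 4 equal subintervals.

Δu = (2 − (-2))/4 = 1.
Right endpoints: -1, 0, 1, 2.
f(-1) = -1, f(0) = 2, f(1) = 5, f(2) = 8.
Sum = Δu · [f(-1) + f(0) + f(1) + f(2)].
Sum = 14.

14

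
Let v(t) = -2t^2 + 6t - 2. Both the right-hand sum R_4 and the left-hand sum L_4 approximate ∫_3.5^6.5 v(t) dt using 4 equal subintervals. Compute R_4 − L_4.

-31.5

R_4 = -86.8125.
L_4 = -55.3125.
R_4 − L_4 = -31.5.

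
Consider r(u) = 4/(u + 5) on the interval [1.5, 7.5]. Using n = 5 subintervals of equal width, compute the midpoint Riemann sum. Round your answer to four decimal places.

2.6116

Δu = (7.5 − 1.5)/5 = 1.2.
Midpoints: 2.1, 3.3, 4.5, 5.7, 6.9.
r(2.1) = 40/71, r(3.3) = 40/83, r(4.5) = 8/19, r(5.7) = 40/107, r(6.9) = 40/119.
Sum = Δu · [r(2.1) + r(3.3) + r(4.5) + r(5.7) + r(6.9)].
Sum ≈ 2.6116.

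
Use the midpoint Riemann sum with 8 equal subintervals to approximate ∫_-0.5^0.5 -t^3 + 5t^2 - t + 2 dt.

Δt = (0.5 − (-0.5))/8 = 0.125.
Midpoints: -0.4375, -0.3125, -0.1875, -0.0625, 0.0625, 0.1875, 0.3125, 0.4375.
f(-0.4375) = 14247/4096, f(-0.3125) = 11597/4096, f(-0.1875) = 9707/4096, f(-0.0625) = 8529/4096, f(0.0625) = 8015/4096, f(0.1875) = 8117/4096, f(0.3125) = 8787/4096, f(0.4375) = 9977/4096.
Sum = Δt · [f(-0.4375) + f(-0.3125) + f(-0.1875) + ...].
Sum = 2.41015625.

2.41015625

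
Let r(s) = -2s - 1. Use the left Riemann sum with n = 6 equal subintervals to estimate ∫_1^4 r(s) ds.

Δs = (4 − 1)/6 = 0.5.
Left endpoints: 1, 1.5, 2, 2.5, 3, 3.5.
r(1) = -3, r(1.5) = -4, r(2) = -5, r(2.5) = -6, r(3) = -7, r(3.5) = -8.
Sum = Δs · [r(1) + r(1.5) + r(2) + ...].
Sum = -16.5.

-16.5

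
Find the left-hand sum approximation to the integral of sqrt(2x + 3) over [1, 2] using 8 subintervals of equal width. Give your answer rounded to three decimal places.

Δx = (2 − 1)/8 = 0.125.
Left endpoints: 1, 1.125, 1.25, 1.375, 1.5, 1.625, 1.75, 1.875.
f(1) ≈ 2.236, f(1.125) ≈ 2.291, f(1.25) ≈ 2.345, f(1.375) ≈ 2.398, f(1.5) ≈ 2.449, f(1.625) ≈ 2.500, f(1.75) ≈ 2.550, f(1.875) ≈ 2.598.
Sum = Δx · [f(1) + f(1.125) + f(1.25) + ...].
Sum ≈ 2.421.

2.421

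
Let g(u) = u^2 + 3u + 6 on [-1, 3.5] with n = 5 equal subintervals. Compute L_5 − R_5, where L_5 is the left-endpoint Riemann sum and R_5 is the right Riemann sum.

L_5 = 47.97.
R_5 = 70.245.
L_5 − R_5 = -22.275.

-22.275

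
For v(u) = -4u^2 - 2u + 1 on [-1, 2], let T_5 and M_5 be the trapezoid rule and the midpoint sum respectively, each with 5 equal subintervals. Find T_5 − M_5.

-1.08

T_5 = -12.72.
M_5 = -11.64.
T_5 − M_5 = -1.08.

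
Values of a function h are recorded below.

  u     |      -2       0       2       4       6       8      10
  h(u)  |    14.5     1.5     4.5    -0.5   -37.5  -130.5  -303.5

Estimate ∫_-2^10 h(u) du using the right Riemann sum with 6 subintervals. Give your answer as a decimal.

Δu = 2.
Sum = 2·[1.5 + 4.5 + (-0.5) + (-37.5) + (-130.5) + (-303.5)] = -932.

-932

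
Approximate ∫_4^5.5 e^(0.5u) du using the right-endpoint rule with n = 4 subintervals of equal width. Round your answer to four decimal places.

Δu = (5.5 − 4)/4 = 0.375.
Right endpoints: 4.375, 4.75, 5.125, 5.5.
f(4.375) ≈ 8.9129, f(4.75) ≈ 10.7510, f(5.125) ≈ 12.9682, f(5.5) ≈ 15.6426.
Sum = Δu · [f(4.375) + f(4.75) + f(5.125) + f(5.5)].
Sum ≈ 18.1030.

18.1030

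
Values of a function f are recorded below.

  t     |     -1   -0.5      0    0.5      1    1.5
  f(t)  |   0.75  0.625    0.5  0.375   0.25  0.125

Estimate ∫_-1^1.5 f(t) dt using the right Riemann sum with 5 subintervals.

Δt = 0.5.
Sum = 0.5·[0.625 + 0.5 + 0.375 + 0.25 + 0.125] = 0.9375.

0.9375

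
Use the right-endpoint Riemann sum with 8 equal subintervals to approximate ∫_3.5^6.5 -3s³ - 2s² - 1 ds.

-1528.6640625

Δs = (6.5 − 3.5)/8 = 0.375.
Right endpoints: 3.875, 4.25, 4.625, 5, 5.375, 5.75, 6.125, 6.5.
f(3.875) = -105261/512, f(4.25) = -267.421875, f(4.625) = -174375/512, f(5) = -426, f(5.375) = -268617/512, f(5.75) = -637.453125, f(6.125) = -391875/512, f(6.5) = -909.375.
Sum = Δs · [f(3.875) + f(4.25) + f(4.625) + ...].
Sum = -1528.6640625.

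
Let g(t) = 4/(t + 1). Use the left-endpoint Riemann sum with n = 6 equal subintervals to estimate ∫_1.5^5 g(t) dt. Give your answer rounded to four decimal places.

3.7890

Δt = (5 − 1.5)/6 = 7/12.
Left endpoints: 1.5, 25/12, 8/3, 3.25, 23/6, 53/12.
g(1.5) = 1.6, g(25/12) = 48/37, g(8/3) = 12/11, g(3.25) = 16/17, g(23/6) = 24/29, g(53/12) = 48/65.
Sum = Δt · [g(1.5) + g(25/12) + g(8/3) + ...].
Sum ≈ 3.7890.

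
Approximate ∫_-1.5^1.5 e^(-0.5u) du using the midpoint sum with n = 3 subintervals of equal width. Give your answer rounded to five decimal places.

Δu = (1.5 − (-1.5))/3 = 1.
Midpoints: -1, 0, 1.
f(-1) ≈ 1.64872, f(0) ≈ 1.00000, f(1) ≈ 0.60653.
Sum = Δu · [f(-1) + f(0) + f(1)].
Sum ≈ 3.25525.

3.25525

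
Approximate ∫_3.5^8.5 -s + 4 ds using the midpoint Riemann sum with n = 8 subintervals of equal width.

Δs = (8.5 − 3.5)/8 = 0.625.
Midpoints: 3.8125, 4.4375, 5.0625, 5.6875, 6.3125, 6.9375, 7.5625, 8.1875.
f(3.8125) = 0.1875, f(4.4375) = -0.4375, f(5.0625) = -1.0625, f(5.6875) = -1.6875, f(6.3125) = -2.3125, f(6.9375) = -2.9375, f(7.5625) = -3.5625, f(8.1875) = -4.1875.
Sum = Δs · [f(3.8125) + f(4.4375) + f(5.0625) + ...].
Sum = -10.

-10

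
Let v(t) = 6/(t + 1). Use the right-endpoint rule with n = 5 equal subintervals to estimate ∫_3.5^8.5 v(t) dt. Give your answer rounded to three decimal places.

4.151

Δt = (8.5 − 3.5)/5 = 1.
Right endpoints: 4.5, 5.5, 6.5, 7.5, 8.5.
v(4.5) = 12/11, v(5.5) = 12/13, v(6.5) = 0.8, v(7.5) = 12/17, v(8.5) = 12/19.
Sum = Δt · [v(4.5) + v(5.5) + v(6.5) + v(7.5) + v(8.5)].
Sum ≈ 4.151.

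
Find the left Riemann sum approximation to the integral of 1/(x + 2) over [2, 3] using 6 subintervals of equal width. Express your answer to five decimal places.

Δx = (3 − 2)/6 = 1/6.
Left endpoints: 2, 13/6, 7/3, 2.5, 8/3, 17/6.
f(2) = 0.25, f(13/6) = 0.24, f(7/3) = 3/13, f(2.5) = 2/9, f(8/3) = 3/14, f(17/6) = 6/29.
Sum = Δx · [f(2) + f(13/6) + f(7/3) + ...].
Sum ≈ 0.22736.

0.22736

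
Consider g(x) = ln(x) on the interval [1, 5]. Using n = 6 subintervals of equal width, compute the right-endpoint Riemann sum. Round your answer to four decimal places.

Δx = (5 − 1)/6 = 2/3.
Right endpoints: 5/3, 7/3, 3, 11/3, 13/3, 5.
g(5/3) ≈ 0.5108, g(7/3) ≈ 0.8473, g(3) ≈ 1.0986, g(11/3) ≈ 1.2993, g(13/3) ≈ 1.4663, g(5) ≈ 1.6094.
Sum = Δx · [g(5/3) + g(7/3) + g(3) + ...].
Sum ≈ 4.5545.

4.5545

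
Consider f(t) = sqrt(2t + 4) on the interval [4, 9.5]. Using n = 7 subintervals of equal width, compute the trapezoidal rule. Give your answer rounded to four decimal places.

22.9075

Δt = (9.5 − 4)/7 = 11/14.
f(4) ≈ 3.4641, f(67/14) ≈ 3.6839, f(39/7) ≈ 3.8914, f(89/14) ≈ 4.0883, f(50/7) ≈ 4.2762, f(111/14) ≈ 4.4561, f(61/7) ≈ 4.6291, f(9.5) ≈ 4.7958.
T_7 = (Δt/2)·[f(t_0) + 2f(t_1) + ... + 2f(t_{6}) + f(t_7)].
Sum ≈ 22.9075.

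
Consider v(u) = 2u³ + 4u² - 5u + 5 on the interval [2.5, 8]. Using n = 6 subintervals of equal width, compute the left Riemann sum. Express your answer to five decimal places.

2052.48987

Δu = (8 − 2.5)/6 = 11/12.
Left endpoints: 2.5, 41/12, 13/3, 5.25, 37/6, 85/12.
v(2.5) = 48.75, v(41/12) = 98825/864, v(13/3) = 5972/27, v(5.25) = 378.40625, v(37/6) = 64291/108, v(85/12) = 761245/864.
Sum = Δu · [v(2.5) + v(41/12) + v(13/3) + ...].
Sum ≈ 2052.48987.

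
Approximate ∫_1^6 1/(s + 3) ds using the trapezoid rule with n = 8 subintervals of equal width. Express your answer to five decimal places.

Δs = (6 − 1)/8 = 0.625.
f(1) = 0.25, f(1.625) = 8/37, f(2.25) = 4/21, f(2.875) = 8/47, f(3.5) = 2/13, f(4.125) = 8/57, f(4.75) = 4/31, f(5.375) = 8/67, f(6) = 1/9.
T_8 = (Δs/2)·[f(s_0) + 2f(s_1) + ... + 2f(s_{7}) + f(s_8)].
Sum ≈ 0.81256.

0.81256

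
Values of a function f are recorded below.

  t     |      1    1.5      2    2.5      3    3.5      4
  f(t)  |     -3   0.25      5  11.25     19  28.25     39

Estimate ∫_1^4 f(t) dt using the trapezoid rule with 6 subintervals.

Δt = 0.5.
T_6 = (0.5/2)·[(-3) + 2·0.25 + 2·5 + 2·11.25 + 2·19 + 2·28.25 + 39] = 40.875.

40.875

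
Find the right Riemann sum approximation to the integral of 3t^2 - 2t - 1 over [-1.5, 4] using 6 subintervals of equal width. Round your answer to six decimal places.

Δt = (4 − (-1.5))/6 = 11/12.
Right endpoints: -7/12, 1/3, 1.25, 13/6, 37/12, 4.
f(-7/12) = 1.1875, f(1/3) = -4/3, f(1.25) = 1.1875, f(13/6) = 8.75, f(37/12) = 1025/48, f(4) = 39.
Sum = Δt · [f(-7/12) + f(1/3) + f(1.25) + ...].
Sum ≈ 64.300347.

64.300347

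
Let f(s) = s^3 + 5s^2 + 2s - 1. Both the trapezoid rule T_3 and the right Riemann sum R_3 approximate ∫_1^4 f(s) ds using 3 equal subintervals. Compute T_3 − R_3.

-72

T_3 = 187.
R_3 = 259.
T_3 − R_3 = -72.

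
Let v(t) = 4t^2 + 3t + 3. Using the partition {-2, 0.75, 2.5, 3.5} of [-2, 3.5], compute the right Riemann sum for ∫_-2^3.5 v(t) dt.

145.25

Subinterval widths: 2.75, 1.75, 1.
Right endpoints: 0.75, 2.5, 3.5.
v(0.75) = 7.5, v(2.5) = 35.5, v(3.5) = 62.5.
Sum = Σ Δt_i · v(t_i).
Sum = 145.25.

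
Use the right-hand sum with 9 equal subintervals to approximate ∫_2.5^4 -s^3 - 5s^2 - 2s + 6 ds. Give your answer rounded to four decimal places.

Δs = (4 − 2.5)/9 = 1/6.
Right endpoints: 8/3, 17/6, 3, 19/6, 10/3, 3.5, 11/3, 23/6, 4.
f(8/3) = -1454/27, f(17/6) = -13511/216, f(3) = -72, f(19/6) = -17761/216, f(10/3) = -2518/27, f(3.5) = -105.125, f(11/3) = -3182/27, f(23/6) = -28397/216, f(4) = -146.
Sum = Δs · [f(8/3) + f(17/6) + f(3) + ...].
Sum ≈ -144.0556.

-144.0556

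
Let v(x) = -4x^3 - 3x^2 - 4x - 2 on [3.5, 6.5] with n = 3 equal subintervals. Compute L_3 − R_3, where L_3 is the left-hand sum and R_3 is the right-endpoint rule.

1029

L_3 = -1449.75.
R_3 = -2478.75.
L_3 − R_3 = 1029.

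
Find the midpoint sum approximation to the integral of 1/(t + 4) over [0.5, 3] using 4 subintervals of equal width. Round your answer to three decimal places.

0.441

Δt = (3 − 0.5)/4 = 0.625.
Midpoints: 0.8125, 1.4375, 2.0625, 2.6875.
f(0.8125) = 16/77, f(1.4375) = 16/87, f(2.0625) = 16/97, f(2.6875) = 16/107.
Sum = Δt · [f(0.8125) + f(1.4375) + f(2.0625) + f(2.6875)].
Sum ≈ 0.441.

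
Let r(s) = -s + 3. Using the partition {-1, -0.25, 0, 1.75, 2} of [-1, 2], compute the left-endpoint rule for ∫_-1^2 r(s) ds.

9.375

Subinterval widths: 0.75, 0.25, 1.75, 0.25.
Left endpoints: -1, -0.25, 0, 1.75.
r(-1) = 4, r(-0.25) = 3.25, r(0) = 3, r(1.75) = 1.25.
Sum = Σ Δs_i · r(s_i).
Sum = 9.375.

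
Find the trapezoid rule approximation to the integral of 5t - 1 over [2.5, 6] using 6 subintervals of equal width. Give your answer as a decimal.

70.875

Δt = (6 − 2.5)/6 = 7/12.
f(2.5) = 11.5, f(37/12) = 173/12, f(11/3) = 52/3, f(4.25) = 20.25, f(29/6) = 139/6, f(65/12) = 313/12, f(6) = 29.
T_6 = (Δt/2)·[f(t_0) + 2f(t_1) + ... + 2f(t_{5}) + f(t_6)].
Sum = 70.875.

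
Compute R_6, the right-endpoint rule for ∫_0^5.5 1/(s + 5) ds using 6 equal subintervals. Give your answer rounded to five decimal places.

0.69608

Δs = (5.5 − 0)/6 = 11/12.
Right endpoints: 11/12, 11/6, 2.75, 11/3, 55/12, 5.5.
f(11/12) = 12/71, f(11/6) = 6/41, f(2.75) = 4/31, f(11/3) = 3/26, f(55/12) = 12/115, f(5.5) = 2/21.
Sum = Δs · [f(11/12) + f(11/6) + f(2.75) + ...].
Sum ≈ 0.69608.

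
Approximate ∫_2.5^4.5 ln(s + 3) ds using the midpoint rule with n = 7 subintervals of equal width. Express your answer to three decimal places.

3.736

Δs = (4.5 − 2.5)/7 = 2/7.
Midpoints: 37/14, 41/14, 45/14, 3.5, 53/14, 57/14, 61/14.
f(37/14) ≈ 1.730, f(41/14) ≈ 1.780, f(45/14) ≈ 1.827, f(3.5) ≈ 1.872, f(53/14) ≈ 1.915, f(57/14) ≈ 1.956, f(61/14) ≈ 1.996.
Sum = Δs · [f(37/14) + f(41/14) + f(45/14) + ...].
Sum ≈ 3.736.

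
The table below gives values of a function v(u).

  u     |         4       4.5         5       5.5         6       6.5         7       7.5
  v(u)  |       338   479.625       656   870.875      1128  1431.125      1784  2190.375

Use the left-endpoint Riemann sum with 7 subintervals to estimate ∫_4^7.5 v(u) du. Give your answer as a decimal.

Δu = 0.5.
Sum = 0.5·[338 + 479.625 + 656 + 870.875 + 1128 + 1431.125 + 1784] = 3343.8125.

3343.8125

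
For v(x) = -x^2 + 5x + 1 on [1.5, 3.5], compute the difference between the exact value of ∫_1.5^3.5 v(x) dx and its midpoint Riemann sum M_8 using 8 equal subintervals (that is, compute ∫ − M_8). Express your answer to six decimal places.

-0.010417

Exact integral: ∫_1.5^3.5 v(x) dx ≈ 13.83333333.
M_8 = 13.84375.
Error ≈ 13.83333333 − 13.84375 ≈ -0.010417.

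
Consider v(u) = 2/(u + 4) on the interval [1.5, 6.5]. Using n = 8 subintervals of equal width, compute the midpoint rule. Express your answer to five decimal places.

1.29248

Δu = (6.5 − 1.5)/8 = 0.625.
Midpoints: 1.8125, 2.4375, 3.0625, 3.6875, 4.3125, 4.9375, 5.5625, 6.1875.
v(1.8125) = 32/93, v(2.4375) = 32/103, v(3.0625) = 32/113, v(3.6875) = 32/123, v(4.3125) = 32/133, v(4.9375) = 32/143, v(5.5625) = 32/153, v(6.1875) = 32/163.
Sum = Δu · [v(1.8125) + v(2.4375) + v(3.0625) + ...].
Sum ≈ 1.29248.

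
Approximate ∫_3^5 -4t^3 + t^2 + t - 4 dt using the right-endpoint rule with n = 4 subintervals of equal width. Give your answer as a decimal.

Δt = (5 − 3)/4 = 0.5.
Right endpoints: 3.5, 4, 4.5, 5.
f(3.5) = -159.75, f(4) = -240, f(4.5) = -343.75, f(5) = -474.
Sum = Δt · [f(3.5) + f(4) + f(4.5) + f(5)].
Sum = -608.75.

-608.75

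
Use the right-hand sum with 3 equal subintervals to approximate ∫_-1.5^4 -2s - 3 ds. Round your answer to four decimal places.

-40.3333

Δs = (4 − (-1.5))/3 = 11/6.
Right endpoints: 1/3, 13/6, 4.
f(1/3) = -11/3, f(13/6) = -22/3, f(4) = -11.
Sum = Δs · [f(1/3) + f(13/6) + f(4)].
Sum ≈ -40.3333.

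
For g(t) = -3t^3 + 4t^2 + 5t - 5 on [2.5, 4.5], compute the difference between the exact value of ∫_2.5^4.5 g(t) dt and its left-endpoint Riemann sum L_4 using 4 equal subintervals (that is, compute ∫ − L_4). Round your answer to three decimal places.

-37.833

Exact integral: ∫_2.5^4.5 g(t) dt ≈ -152.58333.
L_4 = -114.75.
Error ≈ -152.58333 − (-114.75) ≈ -37.833.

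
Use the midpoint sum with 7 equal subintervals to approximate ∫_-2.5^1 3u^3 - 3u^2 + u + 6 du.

Δu = (1 − (-2.5))/7 = 0.5.
Midpoints: -2.25, -1.75, -1.25, -0.75, -0.25, 0.25, 0.75.
f(-2.25) = -45.609375, f(-1.75) = -21.015625, f(-1.25) = -5.796875, f(-0.75) = 2.296875, f(-0.25) = 5.515625, f(0.25) = 6.109375, f(0.75) = 6.328125.
Sum = Δu · [f(-2.25) + f(-1.75) + f(-1.25) + ...].
Sum = -26.0859375.

-26.0859375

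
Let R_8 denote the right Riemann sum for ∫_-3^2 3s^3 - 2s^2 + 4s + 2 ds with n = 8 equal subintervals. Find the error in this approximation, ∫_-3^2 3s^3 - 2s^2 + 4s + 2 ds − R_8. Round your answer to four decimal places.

-40.0716

Exact integral: ∫_-3^2 f(s) ds ≈ -72.083333.
R_8 = -32.01171875.
Error ≈ -72.083333 − (-32.01171875) ≈ -40.0716.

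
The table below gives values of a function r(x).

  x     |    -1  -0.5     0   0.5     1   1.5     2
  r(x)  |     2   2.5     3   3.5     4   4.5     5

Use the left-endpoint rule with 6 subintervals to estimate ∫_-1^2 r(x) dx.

Δx = 0.5.
Sum = 0.5·[2 + 2.5 + 3 + 3.5 + 4 + 4.5] = 9.75.

9.75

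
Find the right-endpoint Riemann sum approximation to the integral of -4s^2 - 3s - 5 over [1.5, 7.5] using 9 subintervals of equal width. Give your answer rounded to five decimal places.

-748.77778

Δs = (7.5 − 1.5)/9 = 2/3.
Right endpoints: 13/6, 17/6, 3.5, 25/6, 29/6, 5.5, 37/6, 41/6, 7.5.
f(13/6) = -545/18, f(17/6) = -821/18, f(3.5) = -64.5, f(25/6) = -1565/18, f(29/6) = -2033/18, f(5.5) = -142.5, f(37/6) = -3161/18, f(41/6) = -3821/18, f(7.5) = -252.5.
Sum = Δs · [f(13/6) + f(17/6) + f(3.5) + ...].
Sum ≈ -748.77778.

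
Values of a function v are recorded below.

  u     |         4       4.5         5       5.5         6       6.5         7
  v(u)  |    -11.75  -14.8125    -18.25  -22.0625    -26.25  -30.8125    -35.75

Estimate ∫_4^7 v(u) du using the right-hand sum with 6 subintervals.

-73.96875

Δu = 0.5.
Sum = 0.5·[(-14.8125) + (-18.25) + (-22.0625) + (-26.25) + (-30.8125) + (-35.75)] = -73.96875.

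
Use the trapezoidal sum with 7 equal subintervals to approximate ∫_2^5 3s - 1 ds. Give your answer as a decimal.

28.5

Δs = (5 − 2)/7 = 3/7.
f(2) = 5, f(17/7) = 44/7, f(20/7) = 53/7, f(23/7) = 62/7, f(26/7) = 71/7, f(29/7) = 80/7, f(32/7) = 89/7, f(5) = 14.
T_7 = (Δs/2)·[f(s_0) + 2f(s_1) + ... + 2f(s_{6}) + f(s_7)].
Sum = 28.5.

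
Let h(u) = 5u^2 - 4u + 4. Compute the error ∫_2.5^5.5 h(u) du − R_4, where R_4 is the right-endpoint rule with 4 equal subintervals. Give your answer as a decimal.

-41.90625

Exact integral: ∫_2.5^5.5 h(u) du = 215.25.
R_4 = 257.15625.
Error = 215.25 − 257.15625 = -41.90625.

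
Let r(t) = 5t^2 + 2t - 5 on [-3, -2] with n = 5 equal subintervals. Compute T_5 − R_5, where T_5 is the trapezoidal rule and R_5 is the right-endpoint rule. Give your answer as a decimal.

T_5 = 21.7.
R_5 = 19.4.
T_5 − R_5 = 2.3.

2.3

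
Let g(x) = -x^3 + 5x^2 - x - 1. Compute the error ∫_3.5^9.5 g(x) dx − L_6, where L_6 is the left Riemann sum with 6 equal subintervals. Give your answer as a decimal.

-200.75

Exact integral: ∫_3.5^9.5 g(x) dx = -686.25.
L_6 = -485.5.
Error = -686.25 − (-485.5) = -200.75.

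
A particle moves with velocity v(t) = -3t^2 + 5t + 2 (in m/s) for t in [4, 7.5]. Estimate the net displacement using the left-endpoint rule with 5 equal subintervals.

-214.97

Δt = (7.5 − 4)/5 = 0.7.
Left endpoints: 4, 4.7, 5.4, 6.1, 6.8.
v(4) = -26, v(4.7) = -40.77, v(5.4) = -58.48, v(6.1) = -79.13, v(6.8) = -102.72.
Sum = Δt · [v(4) + v(4.7) + v(5.4) + v(6.1) + v(6.8)].
Sum = -214.97.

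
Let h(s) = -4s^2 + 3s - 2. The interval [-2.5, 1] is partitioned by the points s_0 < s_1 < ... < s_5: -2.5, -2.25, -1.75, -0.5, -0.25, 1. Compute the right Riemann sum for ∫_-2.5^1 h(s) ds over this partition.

Subinterval widths: 0.25, 0.5, 1.25, 0.25, 1.25.
Right endpoints: -2.25, -1.75, -0.5, -0.25, 1.
h(-2.25) = -29, h(-1.75) = -19.5, h(-0.5) = -4.5, h(-0.25) = -3, h(1) = -3.
Sum = Σ Δs_i · h(s_i).
Sum = -27.125.

-27.125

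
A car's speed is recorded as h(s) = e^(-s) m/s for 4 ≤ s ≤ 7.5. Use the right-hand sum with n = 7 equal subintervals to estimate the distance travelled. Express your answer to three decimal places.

Δs = (7.5 − 4)/7 = 0.5.
Right endpoints: 4.5, 5, 5.5, 6, 6.5, 7, 7.5.
h(4.5) ≈ 0.011, h(5) ≈ 0.007, h(5.5) ≈ 0.004, h(6) ≈ 0.002, h(6.5) ≈ 0.002, h(7) ≈ 0.001, h(7.5) ≈ 0.001.
Sum = Δs · [h(4.5) + h(5) + h(5.5) + ...].
Sum ≈ 0.014.

0.014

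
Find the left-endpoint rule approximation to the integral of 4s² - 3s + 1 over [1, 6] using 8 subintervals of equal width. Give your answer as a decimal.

Δs = (6 − 1)/8 = 0.625.
Left endpoints: 1, 1.625, 2.25, 2.875, 3.5, 4.125, 4.75, 5.375.
f(1) = 2, f(1.625) = 6.6875, f(2.25) = 14.5, f(2.875) = 25.4375, f(3.5) = 39.5, f(4.125) = 56.6875, f(4.75) = 77, f(5.375) = 100.4375.
Sum = Δs · [f(1) + f(1.625) + f(2.25) + ...].
Sum = 201.40625.

201.40625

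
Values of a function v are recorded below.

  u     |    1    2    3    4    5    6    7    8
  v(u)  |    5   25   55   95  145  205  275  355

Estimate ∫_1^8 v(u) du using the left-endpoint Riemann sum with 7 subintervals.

Δu = 1.
Sum = 1·[5 + 25 + 55 + 95 + 145 + 205 + 275] = 805.

805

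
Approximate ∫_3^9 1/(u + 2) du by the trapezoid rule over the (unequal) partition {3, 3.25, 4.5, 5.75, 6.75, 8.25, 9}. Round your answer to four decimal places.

Subinterval widths: 0.25, 1.25, 1.25, 1, 1.5, 0.75.
f(3) = 0.2, f(3.25) = 4/21, f(4.5) = 2/13, f(5.75) = 4/31, f(6.75) = 4/35, f(8.25) = 4/41, f(9) = 1/11.
On each subinterval the trapezoid contributes (Δu_i/2)·[f(u_{i-1}) + f(u_i)].
Sum ≈ 0.7920.

0.7920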